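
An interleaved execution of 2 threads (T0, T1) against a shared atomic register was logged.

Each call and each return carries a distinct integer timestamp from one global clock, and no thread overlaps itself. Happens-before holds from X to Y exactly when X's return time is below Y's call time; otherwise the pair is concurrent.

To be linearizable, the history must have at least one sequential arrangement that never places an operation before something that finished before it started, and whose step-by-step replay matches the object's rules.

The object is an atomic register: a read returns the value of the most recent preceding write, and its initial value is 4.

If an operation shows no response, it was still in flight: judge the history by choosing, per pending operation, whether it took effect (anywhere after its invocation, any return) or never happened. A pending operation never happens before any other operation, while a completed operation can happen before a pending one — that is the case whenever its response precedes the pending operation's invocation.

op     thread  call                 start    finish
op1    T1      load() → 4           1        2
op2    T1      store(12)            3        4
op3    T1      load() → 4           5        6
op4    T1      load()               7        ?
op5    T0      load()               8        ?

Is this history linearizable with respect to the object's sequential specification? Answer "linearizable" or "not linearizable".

not linearizable

events 1..5 are fine; event 6 — the response of op3 at time 6 — makes the prefix non-linearizable
a single order respects real time; the 3 completed atomic register operations fail replay along it
for example op1, op2, op3 fails at step 3: op3 load() → 4 is not legal there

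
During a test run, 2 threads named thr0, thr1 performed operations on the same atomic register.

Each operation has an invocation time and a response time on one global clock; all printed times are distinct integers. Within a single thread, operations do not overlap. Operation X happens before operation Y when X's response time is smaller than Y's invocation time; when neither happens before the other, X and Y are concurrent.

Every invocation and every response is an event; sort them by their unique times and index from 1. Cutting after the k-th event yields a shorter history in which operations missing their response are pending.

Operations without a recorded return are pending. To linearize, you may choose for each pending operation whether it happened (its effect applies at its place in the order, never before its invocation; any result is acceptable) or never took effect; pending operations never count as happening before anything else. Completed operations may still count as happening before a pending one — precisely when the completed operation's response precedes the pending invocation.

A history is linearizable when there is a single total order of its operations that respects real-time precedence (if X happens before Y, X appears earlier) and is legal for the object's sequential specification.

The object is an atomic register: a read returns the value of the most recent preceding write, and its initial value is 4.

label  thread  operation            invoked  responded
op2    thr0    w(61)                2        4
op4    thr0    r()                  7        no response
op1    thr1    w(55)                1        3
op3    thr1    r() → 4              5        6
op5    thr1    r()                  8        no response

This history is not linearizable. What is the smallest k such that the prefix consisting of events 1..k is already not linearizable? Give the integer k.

6

a valid linearization of events 1..5 exists, for instance op1, op2:
after step 1 (op1 w(55)): value 55
after step 2 (op2 w(61)): value 61
at event 6 (op3's time-6 response) nothing linearizes any more
sample order op1, op2, op3 stalls at step 3 — op3 r() → 4 has no legal effect
sample order op2, op1, op3 stalls at step 3 — op3 r() → 4 has no legal effect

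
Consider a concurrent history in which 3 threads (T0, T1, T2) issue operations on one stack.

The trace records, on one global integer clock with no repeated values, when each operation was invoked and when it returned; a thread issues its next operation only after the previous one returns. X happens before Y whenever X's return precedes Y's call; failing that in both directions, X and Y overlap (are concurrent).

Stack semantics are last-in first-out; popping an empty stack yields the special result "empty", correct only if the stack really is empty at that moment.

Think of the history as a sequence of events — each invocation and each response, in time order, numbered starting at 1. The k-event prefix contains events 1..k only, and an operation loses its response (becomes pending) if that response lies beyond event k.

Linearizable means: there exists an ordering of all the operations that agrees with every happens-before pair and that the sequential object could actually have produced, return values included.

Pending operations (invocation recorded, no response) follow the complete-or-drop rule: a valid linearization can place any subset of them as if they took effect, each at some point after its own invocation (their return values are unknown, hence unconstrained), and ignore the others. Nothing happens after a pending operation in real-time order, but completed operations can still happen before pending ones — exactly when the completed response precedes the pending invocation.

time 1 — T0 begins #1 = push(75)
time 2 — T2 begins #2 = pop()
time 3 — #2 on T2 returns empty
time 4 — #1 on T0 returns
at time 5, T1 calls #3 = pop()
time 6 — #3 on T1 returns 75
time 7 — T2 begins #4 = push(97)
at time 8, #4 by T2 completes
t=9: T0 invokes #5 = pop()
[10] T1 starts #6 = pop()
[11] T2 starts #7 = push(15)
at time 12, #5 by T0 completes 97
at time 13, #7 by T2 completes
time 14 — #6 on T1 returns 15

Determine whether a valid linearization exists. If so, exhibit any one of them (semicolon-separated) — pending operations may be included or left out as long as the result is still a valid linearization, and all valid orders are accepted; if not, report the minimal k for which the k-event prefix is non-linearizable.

after step 1 (#2 pop() → empty): stack <>
after step 2 (#1 push(75)): stack <75>
after step 3 (#3 pop() → 75): stack <>
after step 4 (#4 push(97)): stack <97>
after step 5 (#5 pop() → 97): stack <>
after step 6 (#7 push(15)): stack <15>
after step 7 (#6 pop() → 15): stack <>

linearizable — witness: #2; #1; #3; #4; #5; #7; #6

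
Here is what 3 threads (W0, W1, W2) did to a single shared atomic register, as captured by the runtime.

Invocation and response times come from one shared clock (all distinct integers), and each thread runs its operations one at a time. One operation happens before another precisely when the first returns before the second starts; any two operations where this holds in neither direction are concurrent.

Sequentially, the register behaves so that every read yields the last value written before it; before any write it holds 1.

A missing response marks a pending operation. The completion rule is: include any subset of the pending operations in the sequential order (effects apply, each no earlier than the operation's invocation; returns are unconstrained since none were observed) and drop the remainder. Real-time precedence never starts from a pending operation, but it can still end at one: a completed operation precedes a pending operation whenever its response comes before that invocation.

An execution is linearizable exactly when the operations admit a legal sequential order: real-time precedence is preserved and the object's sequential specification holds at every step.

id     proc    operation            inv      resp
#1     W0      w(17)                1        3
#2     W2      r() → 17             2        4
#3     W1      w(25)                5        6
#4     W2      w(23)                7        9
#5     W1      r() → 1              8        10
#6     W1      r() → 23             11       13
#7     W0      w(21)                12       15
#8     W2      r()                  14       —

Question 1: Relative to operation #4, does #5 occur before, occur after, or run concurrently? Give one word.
#5 spans [8,10], #4 spans [7,9]
the intervals overlap in both directions

concurrent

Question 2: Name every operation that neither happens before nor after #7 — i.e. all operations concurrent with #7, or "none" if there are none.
#7 spans [12,15]; an op avoiding the whole window 12..15 is ordered, any other is concurrent
#1 [1,3]: before
#2 [2,4]: before
#3 [5,6]: before
#4 [7,9]: before
#5 [8,10]: before
#6 [11,13]: concurrent
#8 [14,…): concurrent

#6, #8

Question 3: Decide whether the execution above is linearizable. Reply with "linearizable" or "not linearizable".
already the first 10 events (up to #5's response at time 10) admit no linearization; the first 9 still do
all 4 real-time-respecting orders fail — 5 completed atomic register operations, no legal replay
for example #1, #2, #3, #4, #5 fails at step 5: #5 r() → 1 is not legal there
for example #1, #2, #3, #5, #4 fails at step 4: #5 r() → 1 is not legal there

not linearizable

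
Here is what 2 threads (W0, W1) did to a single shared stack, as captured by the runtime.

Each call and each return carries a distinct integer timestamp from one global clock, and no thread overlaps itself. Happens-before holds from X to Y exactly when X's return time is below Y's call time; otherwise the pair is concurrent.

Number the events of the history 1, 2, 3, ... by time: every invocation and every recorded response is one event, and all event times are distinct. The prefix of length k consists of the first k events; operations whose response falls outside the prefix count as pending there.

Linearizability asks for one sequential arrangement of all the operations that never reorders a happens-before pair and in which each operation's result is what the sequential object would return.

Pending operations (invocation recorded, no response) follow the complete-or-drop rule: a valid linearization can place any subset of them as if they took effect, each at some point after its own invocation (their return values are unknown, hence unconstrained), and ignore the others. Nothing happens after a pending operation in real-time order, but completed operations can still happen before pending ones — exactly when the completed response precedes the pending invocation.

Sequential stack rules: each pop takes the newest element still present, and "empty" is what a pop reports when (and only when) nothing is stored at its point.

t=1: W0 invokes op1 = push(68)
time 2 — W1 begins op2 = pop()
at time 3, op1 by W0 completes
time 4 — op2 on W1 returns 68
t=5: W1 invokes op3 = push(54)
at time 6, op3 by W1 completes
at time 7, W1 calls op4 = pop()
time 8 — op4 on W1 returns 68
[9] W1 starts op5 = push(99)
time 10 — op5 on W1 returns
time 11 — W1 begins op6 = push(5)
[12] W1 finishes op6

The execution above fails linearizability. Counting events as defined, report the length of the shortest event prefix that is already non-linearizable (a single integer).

8

one valid order for events 1..7 is op1, op2, op3:
1. op1 push(68), leaving stack <68>
2. op2 pop() → 68, leaving stack <>
3. op3 push(54), leaving stack <54>
with event 8 included (op4 responding at time 8), all real-time-consistent orders fail
e.g. op1, op2, op3, op4: illegal at step 4, since op4 pop() → 68 cannot apply there
e.g. op2, op1, op3, op4: illegal at step 1, since op2 pop() → 68 cannot apply there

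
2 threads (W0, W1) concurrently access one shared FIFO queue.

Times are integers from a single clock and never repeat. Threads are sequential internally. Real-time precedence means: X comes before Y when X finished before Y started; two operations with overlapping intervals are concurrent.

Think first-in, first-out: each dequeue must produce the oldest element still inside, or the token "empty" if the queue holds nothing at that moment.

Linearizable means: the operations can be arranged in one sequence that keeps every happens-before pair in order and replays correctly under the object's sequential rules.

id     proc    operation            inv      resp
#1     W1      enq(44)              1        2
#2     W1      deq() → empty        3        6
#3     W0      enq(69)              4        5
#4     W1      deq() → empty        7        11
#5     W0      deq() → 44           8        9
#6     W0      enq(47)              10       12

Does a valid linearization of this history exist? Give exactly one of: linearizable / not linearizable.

events 1..5 are fine; event 6 — the response of #2 at time 6 — makes the prefix non-linearizable
real-time-consistent orders of the 3 completed operations: 2 — all fail the FIFO queue replay
one such order, #1, #2, #3, breaks at step 2 where #2 deq() → empty is illegal
one such order, #1, #3, #2, breaks at step 3 where #2 deq() → empty is illegal

not linearizable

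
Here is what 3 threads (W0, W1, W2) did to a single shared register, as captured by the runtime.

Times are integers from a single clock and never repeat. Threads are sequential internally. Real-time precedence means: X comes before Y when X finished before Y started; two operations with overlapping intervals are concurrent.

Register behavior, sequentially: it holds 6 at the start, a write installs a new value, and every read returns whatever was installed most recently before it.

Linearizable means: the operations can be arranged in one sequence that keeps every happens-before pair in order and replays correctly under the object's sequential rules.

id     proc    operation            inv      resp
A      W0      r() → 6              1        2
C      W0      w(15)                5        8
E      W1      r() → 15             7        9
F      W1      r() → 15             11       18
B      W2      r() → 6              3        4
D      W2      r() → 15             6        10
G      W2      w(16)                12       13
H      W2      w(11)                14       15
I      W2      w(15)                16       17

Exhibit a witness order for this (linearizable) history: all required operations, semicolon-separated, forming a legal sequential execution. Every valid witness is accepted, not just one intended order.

A; B; C; D; E; F; G; H; I

1. A r() → 6, leaving value 6
2. B r() → 6, leaving value 6
3. C w(15), leaving value 15
4. D r() → 15, leaving value 15
5. E r() → 15, leaving value 15
6. F r() → 15, leaving value 15
7. G w(16), leaving value 16
8. H w(11), leaving value 11
9. I w(15), leaving value 15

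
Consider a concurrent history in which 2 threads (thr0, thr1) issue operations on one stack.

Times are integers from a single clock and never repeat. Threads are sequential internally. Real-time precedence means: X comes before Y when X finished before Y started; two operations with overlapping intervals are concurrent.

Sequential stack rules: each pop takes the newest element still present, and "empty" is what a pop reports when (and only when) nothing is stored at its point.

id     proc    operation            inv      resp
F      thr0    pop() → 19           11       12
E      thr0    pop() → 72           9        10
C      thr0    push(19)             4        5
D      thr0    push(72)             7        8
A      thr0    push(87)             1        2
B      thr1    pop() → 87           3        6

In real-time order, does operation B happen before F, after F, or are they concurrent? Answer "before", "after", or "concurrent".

before

B spans [3,6], F spans [11,12]
resp(B)=6 < inv(F)=11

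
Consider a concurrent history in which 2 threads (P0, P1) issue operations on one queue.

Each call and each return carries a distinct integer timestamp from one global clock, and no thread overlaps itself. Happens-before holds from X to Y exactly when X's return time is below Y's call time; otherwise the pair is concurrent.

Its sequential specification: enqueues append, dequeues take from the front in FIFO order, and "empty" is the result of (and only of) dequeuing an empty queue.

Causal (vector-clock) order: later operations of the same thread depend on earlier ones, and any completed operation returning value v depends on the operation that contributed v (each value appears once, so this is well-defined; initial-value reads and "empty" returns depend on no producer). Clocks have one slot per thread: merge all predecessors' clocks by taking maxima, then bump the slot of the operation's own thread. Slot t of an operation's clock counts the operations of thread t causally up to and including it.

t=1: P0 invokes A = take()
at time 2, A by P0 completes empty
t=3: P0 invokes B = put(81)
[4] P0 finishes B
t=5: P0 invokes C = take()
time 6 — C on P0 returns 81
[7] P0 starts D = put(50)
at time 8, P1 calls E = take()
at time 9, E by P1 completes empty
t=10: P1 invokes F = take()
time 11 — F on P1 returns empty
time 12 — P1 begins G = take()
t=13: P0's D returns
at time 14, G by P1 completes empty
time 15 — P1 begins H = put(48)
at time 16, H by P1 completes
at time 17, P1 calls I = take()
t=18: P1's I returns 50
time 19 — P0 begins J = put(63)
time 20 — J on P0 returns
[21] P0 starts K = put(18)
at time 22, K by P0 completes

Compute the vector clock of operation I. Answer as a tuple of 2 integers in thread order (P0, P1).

(4, 5)

root op E, invoked 8: fresh clock plus P1's own tick → (0, 1)
root op A, invoked 1: fresh clock plus P0's own tick → (1, 0)
F (invocation 10): componentwise max over VC(E)=(0, 1), +1 at P1, giving (0, 2)
B (invocation 3): componentwise max over VC(A)=(1, 0), +1 at P0, giving (2, 0)
G (invocation 12): componentwise max over VC(F)=(0, 2), +1 at P1, giving (0, 3)
C (invocation 5): componentwise max over VC(B)=(2, 0), +1 at P0, giving (3, 0)
H (invocation 15): componentwise max over VC(G)=(0, 3), +1 at P1, giving (0, 4)
D (invocation 7): componentwise max over VC(C)=(3, 0), +1 at P0, giving (4, 0)
J (invocation 19): componentwise max over VC(D)=(4, 0), +1 at P0, giving (5, 0)
K (invocation 21): componentwise max over VC(J)=(5, 0), +1 at P0, giving (6, 0)
I (invocation 17): componentwise max over VC(D)=(4, 0), VC(H)=(0, 4), +1 at P1, giving (4, 5)
target: VC(I) = (4, 5)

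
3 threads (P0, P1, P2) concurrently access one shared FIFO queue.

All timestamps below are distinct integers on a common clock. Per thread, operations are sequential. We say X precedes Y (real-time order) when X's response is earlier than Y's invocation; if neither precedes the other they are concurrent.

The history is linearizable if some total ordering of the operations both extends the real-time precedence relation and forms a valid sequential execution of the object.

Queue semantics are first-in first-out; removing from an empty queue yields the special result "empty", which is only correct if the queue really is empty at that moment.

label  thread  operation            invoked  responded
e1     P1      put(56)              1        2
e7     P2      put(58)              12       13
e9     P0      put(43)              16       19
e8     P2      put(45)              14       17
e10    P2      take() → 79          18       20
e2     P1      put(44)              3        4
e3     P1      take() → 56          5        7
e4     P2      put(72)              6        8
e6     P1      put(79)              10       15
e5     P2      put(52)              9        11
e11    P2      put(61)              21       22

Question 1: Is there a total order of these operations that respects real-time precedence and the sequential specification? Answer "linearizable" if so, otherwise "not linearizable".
not linearizable

through event 19 a valid linearization exists; event 20 (e10 responding at time 20) ends that
every one of the 22 real-time-consistent orders over 10 completed FIFO queue ops fails the sequential spec
e.g. e1, e2, e3, e4, e5, e6, e7, e8, e9, e10: illegal at step 10, since e10 take() → 79 cannot apply there
e.g. e1, e2, e3, e4, e5, e6, e7, e8, e10, e9: illegal at step 9, since e10 take() → 79 cannot apply there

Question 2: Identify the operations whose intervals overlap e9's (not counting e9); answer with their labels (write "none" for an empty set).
e10, e8

e9 spans [16,19]: anything still running between times 16 and 19 counts as concurrent
e1 [1,2]: before
e2 [3,4]: before
e3 [5,7]: before
e4 [6,8]: before
e5 [9,11]: before
e6 [10,15]: before
e7 [12,13]: before
e8 [14,17]: concurrent
e10 [18,20]: concurrent
e11 [21,22]: after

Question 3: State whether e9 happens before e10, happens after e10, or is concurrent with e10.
concurrent

e9 spans [16,19], e10 spans [18,20]
the intervals overlap in both directions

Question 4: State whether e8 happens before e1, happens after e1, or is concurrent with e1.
after

e8 spans [14,17], e1 spans [1,2]
resp(e1)=2 < inv(e8)=14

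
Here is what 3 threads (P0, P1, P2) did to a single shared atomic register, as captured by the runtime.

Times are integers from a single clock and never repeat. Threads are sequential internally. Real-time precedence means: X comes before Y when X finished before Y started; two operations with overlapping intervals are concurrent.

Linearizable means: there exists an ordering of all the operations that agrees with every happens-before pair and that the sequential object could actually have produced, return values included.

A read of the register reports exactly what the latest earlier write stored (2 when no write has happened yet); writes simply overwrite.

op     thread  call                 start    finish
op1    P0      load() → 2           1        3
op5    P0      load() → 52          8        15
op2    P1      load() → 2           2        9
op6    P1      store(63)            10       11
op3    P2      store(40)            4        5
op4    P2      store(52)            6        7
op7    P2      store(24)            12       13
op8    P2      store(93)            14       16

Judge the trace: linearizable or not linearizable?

a witness: op1, op2, op3, op4, op5, op6, op7, op8
1. op1 load() → 2, leaving value 2
2. op2 load() → 2, leaving value 2
3. op3 store(40), leaving value 40
4. op4 store(52), leaving value 52
5. op5 load() → 52, leaving value 52
6. op6 store(63), leaving value 63
7. op7 store(24), leaving value 24
8. op8 store(93), leaving value 93

linearizable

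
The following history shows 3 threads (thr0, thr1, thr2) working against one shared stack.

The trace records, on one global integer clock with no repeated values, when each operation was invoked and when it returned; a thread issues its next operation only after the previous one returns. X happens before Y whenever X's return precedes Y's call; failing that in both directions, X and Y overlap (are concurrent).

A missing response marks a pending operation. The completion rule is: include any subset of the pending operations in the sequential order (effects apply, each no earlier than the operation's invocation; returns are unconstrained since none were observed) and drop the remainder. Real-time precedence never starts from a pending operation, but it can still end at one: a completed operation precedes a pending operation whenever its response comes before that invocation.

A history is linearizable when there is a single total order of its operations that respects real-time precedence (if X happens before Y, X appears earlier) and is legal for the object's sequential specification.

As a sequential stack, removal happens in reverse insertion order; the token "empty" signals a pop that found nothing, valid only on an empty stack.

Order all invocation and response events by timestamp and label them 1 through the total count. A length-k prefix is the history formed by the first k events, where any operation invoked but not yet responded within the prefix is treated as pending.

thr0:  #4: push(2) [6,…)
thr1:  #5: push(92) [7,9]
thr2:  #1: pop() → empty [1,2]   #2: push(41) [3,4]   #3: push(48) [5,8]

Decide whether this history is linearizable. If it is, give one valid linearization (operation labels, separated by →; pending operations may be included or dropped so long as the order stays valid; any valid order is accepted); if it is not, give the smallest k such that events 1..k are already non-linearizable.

linearizable — witness: #1 → #2 → #3 → #4 → #5

after step 1 (#1 pop() → empty): stack <>
after step 2 (#2 push(41)): stack <41>
after step 3 (#3 push(48)): stack <41,48>
after step 4 (#4 push(2) (pending, included)): stack <41,48,2>
after step 5 (#5 push(92)): stack <41,48,2,92>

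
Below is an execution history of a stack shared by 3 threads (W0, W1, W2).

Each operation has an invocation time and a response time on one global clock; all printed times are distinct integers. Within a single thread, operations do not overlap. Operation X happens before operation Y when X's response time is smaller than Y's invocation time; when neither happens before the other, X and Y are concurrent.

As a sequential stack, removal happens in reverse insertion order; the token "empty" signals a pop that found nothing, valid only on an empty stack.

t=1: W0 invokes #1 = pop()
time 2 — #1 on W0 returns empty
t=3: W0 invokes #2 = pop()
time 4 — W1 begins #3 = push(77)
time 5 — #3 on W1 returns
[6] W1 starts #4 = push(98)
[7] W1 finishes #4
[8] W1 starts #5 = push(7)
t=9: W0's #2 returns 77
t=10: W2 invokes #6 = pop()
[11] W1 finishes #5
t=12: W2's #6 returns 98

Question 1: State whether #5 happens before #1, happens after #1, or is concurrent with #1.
#5 spans [8,11], #1 spans [1,2]
resp(#1)=2 < inv(#5)=8

after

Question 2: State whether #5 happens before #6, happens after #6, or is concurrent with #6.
#5 spans [8,11], #6 spans [10,12]
the intervals overlap in both directions

concurrent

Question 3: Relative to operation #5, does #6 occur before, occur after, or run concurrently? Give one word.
#6 spans [10,12], #5 spans [8,11]
the intervals overlap in both directions

concurrent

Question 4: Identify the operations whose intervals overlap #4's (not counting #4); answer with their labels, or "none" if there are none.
overlap test against #4 [6,7]: concurrent iff the interval meets 6..7
#1 [1,2]: before
#2 [3,9]: concurrent
#3 [4,5]: before
#5 [8,11]: after
#6 [10,12]: after

#2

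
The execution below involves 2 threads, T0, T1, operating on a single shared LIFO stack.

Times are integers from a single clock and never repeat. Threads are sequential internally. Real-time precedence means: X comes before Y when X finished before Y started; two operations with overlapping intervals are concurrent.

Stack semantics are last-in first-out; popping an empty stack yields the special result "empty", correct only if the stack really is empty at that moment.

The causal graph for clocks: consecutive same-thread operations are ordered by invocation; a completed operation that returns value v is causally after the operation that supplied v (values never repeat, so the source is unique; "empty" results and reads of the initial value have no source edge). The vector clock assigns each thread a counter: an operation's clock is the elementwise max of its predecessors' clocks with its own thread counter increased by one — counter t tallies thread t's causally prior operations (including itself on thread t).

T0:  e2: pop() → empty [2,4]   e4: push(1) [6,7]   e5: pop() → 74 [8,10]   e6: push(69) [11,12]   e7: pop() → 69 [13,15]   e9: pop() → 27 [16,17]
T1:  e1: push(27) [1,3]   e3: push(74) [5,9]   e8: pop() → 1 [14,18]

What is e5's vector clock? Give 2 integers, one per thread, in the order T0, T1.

e1, invoked 1, has no incoming edges; only T1's bump applies → (0, 1)
e2, invoked 2, has no incoming edges; only T0's bump applies → (1, 0)
e3 (invocation 5): componentwise max over VC(e1)=(0, 1), +1 at T1, giving (0, 2)
e4 (invocation 6): componentwise max over VC(e2)=(1, 0), +1 at T0, giving (2, 0)
e8 (invocation 14): componentwise max over VC(e3)=(0, 2), VC(e4)=(2, 0), +1 at T1, giving (2, 3)
e5 (invocation 8): componentwise max over VC(e3)=(0, 2), VC(e4)=(2, 0), +1 at T0, giving (3, 2)
e6 (invocation 11): componentwise max over VC(e5)=(3, 2), +1 at T0, giving (4, 2)
e7 (invocation 13): componentwise max over VC(e6)=(4, 2), +1 at T0, giving (5, 2)
e9 (invocation 16): componentwise max over VC(e1)=(0, 1), VC(e7)=(5, 2), +1 at T0, giving (6, 2)
target: VC(e5) = (3, 2)

(3, 2)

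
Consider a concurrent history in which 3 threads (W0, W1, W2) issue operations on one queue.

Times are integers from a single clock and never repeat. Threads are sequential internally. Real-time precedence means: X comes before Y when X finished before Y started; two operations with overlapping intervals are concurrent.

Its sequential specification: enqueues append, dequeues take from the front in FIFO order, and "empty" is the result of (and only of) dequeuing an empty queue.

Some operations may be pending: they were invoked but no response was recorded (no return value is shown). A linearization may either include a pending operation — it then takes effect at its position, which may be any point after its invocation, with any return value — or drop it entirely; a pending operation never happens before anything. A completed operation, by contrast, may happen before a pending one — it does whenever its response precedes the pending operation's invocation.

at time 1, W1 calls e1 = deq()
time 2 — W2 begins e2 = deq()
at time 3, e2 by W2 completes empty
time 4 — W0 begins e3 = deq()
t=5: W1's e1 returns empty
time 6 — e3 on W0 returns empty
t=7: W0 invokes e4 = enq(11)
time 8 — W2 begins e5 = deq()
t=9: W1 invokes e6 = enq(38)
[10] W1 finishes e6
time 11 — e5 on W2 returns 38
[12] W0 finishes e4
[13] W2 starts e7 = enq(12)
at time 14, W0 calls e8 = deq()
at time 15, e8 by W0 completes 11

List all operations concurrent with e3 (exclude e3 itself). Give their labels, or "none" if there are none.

e1

e3 runs from 4 to 6; window-overlapping ops are concurrent
e1 [1,5]: concurrent
e2 [2,3]: before
e4 [7,12]: after
e5 [8,11]: after
e6 [9,10]: after
e7 [13,…): after
e8 [14,15]: after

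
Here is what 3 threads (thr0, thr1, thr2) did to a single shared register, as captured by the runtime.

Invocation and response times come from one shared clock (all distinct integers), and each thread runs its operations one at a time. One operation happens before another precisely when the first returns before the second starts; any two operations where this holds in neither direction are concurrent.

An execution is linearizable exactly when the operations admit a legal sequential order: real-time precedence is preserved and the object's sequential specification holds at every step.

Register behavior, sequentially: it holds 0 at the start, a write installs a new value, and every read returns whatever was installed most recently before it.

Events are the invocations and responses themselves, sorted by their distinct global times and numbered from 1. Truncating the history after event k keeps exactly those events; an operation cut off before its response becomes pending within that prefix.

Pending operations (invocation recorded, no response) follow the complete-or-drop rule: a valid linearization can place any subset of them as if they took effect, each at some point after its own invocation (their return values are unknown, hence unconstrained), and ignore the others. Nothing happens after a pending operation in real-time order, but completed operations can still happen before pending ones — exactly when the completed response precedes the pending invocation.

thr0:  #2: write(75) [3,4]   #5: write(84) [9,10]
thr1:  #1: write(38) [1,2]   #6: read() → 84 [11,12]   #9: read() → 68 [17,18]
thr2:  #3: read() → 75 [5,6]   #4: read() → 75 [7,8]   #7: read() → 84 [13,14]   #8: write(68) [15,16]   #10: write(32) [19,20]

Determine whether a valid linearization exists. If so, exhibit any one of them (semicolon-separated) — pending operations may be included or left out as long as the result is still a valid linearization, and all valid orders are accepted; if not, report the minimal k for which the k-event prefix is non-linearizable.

1. #1 write(38), leaving value 38
2. #2 write(75), leaving value 75
3. #3 read() → 75, leaving value 75
4. #4 read() → 75, leaving value 75
5. #5 write(84), leaving value 84
6. #6 read() → 84, leaving value 84
7. #7 read() → 84, leaving value 84
8. #8 write(68), leaving value 68
9. #9 read() → 68, leaving value 68
10. #10 write(32), leaving value 32

linearizable — witness: #1; #2; #3; #4; #5; #6; #7; #8; #9; #10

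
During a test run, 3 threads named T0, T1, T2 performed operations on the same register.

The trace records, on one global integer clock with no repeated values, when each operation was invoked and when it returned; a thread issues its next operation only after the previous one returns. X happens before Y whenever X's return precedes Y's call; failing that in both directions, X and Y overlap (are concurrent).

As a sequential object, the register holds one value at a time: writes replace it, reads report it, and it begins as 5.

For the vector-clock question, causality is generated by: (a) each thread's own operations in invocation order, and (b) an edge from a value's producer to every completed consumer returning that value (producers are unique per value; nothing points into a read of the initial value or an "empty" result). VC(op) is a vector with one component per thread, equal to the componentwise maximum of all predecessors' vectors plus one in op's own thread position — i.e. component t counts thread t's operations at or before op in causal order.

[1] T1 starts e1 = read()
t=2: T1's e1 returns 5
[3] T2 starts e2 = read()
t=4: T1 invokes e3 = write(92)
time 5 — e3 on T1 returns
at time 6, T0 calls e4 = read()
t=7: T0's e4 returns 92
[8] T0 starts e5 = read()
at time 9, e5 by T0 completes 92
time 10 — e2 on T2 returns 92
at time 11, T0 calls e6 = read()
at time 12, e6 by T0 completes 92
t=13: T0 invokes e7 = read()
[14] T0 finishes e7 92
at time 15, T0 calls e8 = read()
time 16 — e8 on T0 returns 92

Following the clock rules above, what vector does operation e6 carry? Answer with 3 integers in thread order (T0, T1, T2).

(3, 2, 0)

no predecessors for e1 (invoked 1): T1 increments from zero → (0, 1, 0)
from VC(e1)=(0, 1, 0), e3 (invoked 4) maxes components and bumps T1 → (0, 2, 0)
from VC(e3)=(0, 2, 0), e2 (invoked 3) maxes components and bumps T2 → (0, 2, 1)
from VC(e3)=(0, 2, 0), e4 (invoked 6) maxes components and bumps T0 → (1, 2, 0)
from VC(e3)=(0, 2, 0), VC(e4)=(1, 2, 0), e5 (invoked 8) maxes components and bumps T0 → (2, 2, 0)
from VC(e3)=(0, 2, 0), VC(e5)=(2, 2, 0), e6 (invoked 11) maxes components and bumps T0 → (3, 2, 0)
from VC(e3)=(0, 2, 0), VC(e6)=(3, 2, 0), e7 (invoked 13) maxes components and bumps T0 → (4, 2, 0)
from VC(e3)=(0, 2, 0), VC(e7)=(4, 2, 0), e8 (invoked 15) maxes components and bumps T0 → (5, 2, 0)
target: VC(e6) = (3, 2, 0)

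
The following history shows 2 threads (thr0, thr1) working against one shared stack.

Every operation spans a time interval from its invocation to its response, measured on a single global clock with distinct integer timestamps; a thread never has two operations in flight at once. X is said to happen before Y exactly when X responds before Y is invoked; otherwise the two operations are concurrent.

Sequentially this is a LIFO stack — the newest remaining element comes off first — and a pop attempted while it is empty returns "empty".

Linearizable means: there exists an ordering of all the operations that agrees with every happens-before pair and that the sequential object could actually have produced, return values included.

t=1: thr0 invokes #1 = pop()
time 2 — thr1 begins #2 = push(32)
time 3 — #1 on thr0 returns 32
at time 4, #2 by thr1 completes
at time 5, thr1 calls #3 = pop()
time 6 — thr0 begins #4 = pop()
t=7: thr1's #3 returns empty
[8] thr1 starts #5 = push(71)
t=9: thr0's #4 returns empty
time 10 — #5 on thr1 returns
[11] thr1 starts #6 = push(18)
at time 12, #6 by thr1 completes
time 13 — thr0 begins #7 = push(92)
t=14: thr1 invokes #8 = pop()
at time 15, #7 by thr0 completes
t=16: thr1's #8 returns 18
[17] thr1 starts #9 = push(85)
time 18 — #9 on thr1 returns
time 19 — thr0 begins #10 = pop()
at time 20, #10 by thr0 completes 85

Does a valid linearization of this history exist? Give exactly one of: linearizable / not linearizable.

linearizable

witness order: #2, #1, #3, #4, #5, #6, #8, #7, #9, #10
after step 1 (#2 push(32)): stack <32>
after step 2 (#1 pop() → 32): stack <>
after step 3 (#3 pop() → empty): stack <>
after step 4 (#4 pop() → empty): stack <>
after step 5 (#5 push(71)): stack <71>
after step 6 (#6 push(18)): stack <71,18>
after step 7 (#8 pop() → 18): stack <71>
after step 8 (#7 push(92)): stack <71,92>
after step 9 (#9 push(85)): stack <71,92,85>
after step 10 (#10 pop() → 85): stack <71,92>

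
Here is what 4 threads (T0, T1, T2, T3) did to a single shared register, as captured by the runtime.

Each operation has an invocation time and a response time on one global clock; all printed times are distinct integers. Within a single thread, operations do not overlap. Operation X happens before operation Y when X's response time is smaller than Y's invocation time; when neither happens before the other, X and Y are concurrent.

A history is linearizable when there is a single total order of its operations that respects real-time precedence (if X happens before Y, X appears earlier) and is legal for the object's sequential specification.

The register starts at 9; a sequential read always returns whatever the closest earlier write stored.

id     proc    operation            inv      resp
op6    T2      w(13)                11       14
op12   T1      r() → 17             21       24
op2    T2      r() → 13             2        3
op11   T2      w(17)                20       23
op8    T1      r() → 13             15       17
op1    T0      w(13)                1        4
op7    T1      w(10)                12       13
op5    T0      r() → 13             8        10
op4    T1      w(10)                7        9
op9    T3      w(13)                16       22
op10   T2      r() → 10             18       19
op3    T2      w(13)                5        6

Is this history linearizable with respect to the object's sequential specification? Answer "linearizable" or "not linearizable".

already the first 19 events (up to op10's response at time 19) admit no linearization; the first 18 still do
all 8 real-time-respecting orders fail — 9 completed register operations, no legal replay
include/drop combinations of the 1 pending operation (op9) were all tried; none helps
for example op1, op2, op3, op4, op5, op6, op7, op8, op10 (pending dropped) fails at step 5: op5 r() → 13 is not legal there
for example op1, op2, op3, op4, op5, op7, op6, op8, op10 (pending dropped) fails at step 5: op5 r() → 13 is not legal there

not linearizable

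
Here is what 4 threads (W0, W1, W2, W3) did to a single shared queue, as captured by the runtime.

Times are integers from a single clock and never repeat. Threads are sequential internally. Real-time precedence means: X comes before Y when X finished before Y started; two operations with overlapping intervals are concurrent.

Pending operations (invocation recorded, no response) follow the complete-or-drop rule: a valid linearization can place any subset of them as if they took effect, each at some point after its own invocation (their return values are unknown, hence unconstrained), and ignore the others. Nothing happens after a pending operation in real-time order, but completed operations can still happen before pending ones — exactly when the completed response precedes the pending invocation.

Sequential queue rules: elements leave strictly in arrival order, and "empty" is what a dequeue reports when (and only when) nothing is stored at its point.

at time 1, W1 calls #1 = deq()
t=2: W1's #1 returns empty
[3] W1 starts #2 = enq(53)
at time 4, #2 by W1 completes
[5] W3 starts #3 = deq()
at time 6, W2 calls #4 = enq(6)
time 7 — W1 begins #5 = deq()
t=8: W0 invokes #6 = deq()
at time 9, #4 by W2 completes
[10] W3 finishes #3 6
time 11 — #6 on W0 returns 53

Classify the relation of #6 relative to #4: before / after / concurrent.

#6 spans [8,11], #4 spans [6,9]
the intervals overlap in both directions

concurrent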